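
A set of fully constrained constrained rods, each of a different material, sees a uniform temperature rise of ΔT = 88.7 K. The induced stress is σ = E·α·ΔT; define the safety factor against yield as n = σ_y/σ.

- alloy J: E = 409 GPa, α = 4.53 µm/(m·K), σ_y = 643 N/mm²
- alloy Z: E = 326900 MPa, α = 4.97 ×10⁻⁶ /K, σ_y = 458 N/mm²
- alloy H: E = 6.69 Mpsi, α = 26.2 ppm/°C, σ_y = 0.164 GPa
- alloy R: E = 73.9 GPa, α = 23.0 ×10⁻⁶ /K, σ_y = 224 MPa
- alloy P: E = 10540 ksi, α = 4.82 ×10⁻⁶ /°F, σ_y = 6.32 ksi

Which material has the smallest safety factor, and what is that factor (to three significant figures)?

With everything in SI (GPa, ×10⁻⁶/K, MPa):
  alloy J: E = 409.0, α = 4.53, σ_y = 643.0 → σ = 164 MPa, n = 3.91
  alloy Z: E = 326.9, α = 4.97, σ_y = 458.0 → σ = 144 MPa, n = 3.18
  alloy H: E = 46.13, α = 26.2, σ_y = 164.0 → σ = 107 MPa, n = 1.53
  alloy R: E = 73.90, α = 23.0, σ_y = 224.0 → σ = 151 MPa, n = 1.49
  alloy P: E = 72.67, α = 8.68, σ_y = 43.57 → σ = 55.9 MPa, n = 0.779
The minimum is alloy P at n = 0.779.

alloy P, n = 0.779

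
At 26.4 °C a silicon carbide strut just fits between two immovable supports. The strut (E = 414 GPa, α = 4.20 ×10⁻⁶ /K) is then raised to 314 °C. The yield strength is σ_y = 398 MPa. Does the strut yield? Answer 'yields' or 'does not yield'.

yields

ΔT = 287.6 K. Constrained thermal stress σ = E·α·ΔT = 414.0×10³ MPa × 4.20×10⁻⁶ × 287.6 = 500 MPa (compressive).
Compare to σ_y = 398 MPa: σ ≥ σ_y, so it yields.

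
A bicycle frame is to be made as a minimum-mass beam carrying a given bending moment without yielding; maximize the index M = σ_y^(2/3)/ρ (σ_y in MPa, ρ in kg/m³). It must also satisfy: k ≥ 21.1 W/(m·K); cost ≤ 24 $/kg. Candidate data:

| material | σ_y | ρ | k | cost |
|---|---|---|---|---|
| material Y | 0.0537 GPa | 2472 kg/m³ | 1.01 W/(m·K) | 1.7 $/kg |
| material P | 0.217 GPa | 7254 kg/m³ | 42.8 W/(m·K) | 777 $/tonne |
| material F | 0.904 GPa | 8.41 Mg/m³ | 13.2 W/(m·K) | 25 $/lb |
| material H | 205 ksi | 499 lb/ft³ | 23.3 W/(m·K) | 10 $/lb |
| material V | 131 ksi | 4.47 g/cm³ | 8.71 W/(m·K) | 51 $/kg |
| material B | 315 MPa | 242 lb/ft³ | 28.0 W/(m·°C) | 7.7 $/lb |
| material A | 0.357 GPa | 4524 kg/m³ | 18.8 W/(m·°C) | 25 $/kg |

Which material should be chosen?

material H

Screen on constraints: k ≥ 21.1 W/(m·K); cost ≤ 24 $/kg. Survivors: material P, material H, material B.
Normalizing units and computing the index:
  material P: σ_y = 217.0 MPa, ρ = 7254 kg/m³
  material H: σ_y = 1413 MPa, ρ = 7993 kg/m³
  material B: σ_y = 315.0 MPa, ρ = 3876 kg/m³
  material H: M = 15.8×10⁻³
  material B: M = 11.9×10⁻³
  material P: M = 4.98×10⁻³
Material H ranks first.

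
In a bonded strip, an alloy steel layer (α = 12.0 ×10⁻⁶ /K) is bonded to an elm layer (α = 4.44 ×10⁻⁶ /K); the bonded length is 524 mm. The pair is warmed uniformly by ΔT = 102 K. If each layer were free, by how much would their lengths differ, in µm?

404 µm

Δα = |12.0 − 4.44|×10⁻⁶/K = 7.56×10⁻⁶/K.
ΔL_mismatch = Δα·L·ΔT = 7.56×10⁻⁶ × 524.0 mm × 102.0 K = 404 µm.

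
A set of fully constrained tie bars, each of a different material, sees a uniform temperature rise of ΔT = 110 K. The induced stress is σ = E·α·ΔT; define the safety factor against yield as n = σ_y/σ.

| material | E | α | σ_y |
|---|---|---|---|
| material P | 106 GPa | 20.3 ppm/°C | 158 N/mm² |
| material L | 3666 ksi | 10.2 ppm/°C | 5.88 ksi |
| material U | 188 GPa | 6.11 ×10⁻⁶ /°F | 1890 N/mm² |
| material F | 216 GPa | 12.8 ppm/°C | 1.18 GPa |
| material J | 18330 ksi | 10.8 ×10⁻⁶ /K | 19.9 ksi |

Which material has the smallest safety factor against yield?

material P

In consistent units (E in GPa, α in ×10⁻⁶/K, σ_y in MPa):
  material P: E = 106.0, α = 20.3, σ_y = 158.0 → σ = 237 MPa, n = 0.668
  material L: E = 25.28, α = 10.2, σ_y = 40.54 → σ = 28.4 MPa, n = 1.43
  material U: E = 188.0, α = 11.0, σ_y = 1890 → σ = 227 MPa, n = 8.31
  material F: E = 216.0, α = 12.8, σ_y = 1180 → σ = 304 MPa, n = 3.88
  material J: E = 126.4, α = 10.8, σ_y = 137.2 → σ = 150 MPa, n = 0.914
Material P has the lowest safety factor, n = 0.668.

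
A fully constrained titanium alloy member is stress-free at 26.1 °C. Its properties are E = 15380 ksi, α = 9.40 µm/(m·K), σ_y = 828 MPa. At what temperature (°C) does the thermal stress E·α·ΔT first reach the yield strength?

E = 15380 ksi = 106.0 GPa.
E·α·ΔT = 828.0 MPa ⇒ ΔT = 828.0 / (106.0×10³ × 9.40×10⁻⁶) = 830.7 K.
T = 26.1 + 830.7 = 856.8 °C.

857 °C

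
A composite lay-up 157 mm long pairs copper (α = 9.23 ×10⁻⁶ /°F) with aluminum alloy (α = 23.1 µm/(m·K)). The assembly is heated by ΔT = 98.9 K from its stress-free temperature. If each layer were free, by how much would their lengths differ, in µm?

101 µm

copper: α = 9.23×10⁻⁶/°F × 9/5 = 16.6×10⁻⁶/K.
Δα = |16.6 − 23.1|×10⁻⁶/K = 6.49×10⁻⁶/K.
ΔL_mismatch = Δα·L·ΔT = 6.49×10⁻⁶ × 157.0 mm × 98.9 K = 101 µm.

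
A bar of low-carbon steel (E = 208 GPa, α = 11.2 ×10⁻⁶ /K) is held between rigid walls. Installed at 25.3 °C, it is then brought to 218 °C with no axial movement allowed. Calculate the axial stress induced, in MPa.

449 MPa

ΔT = 192.7 K. Constrained thermal stress σ = E·α·ΔT = 208.0×10³ MPa × 11.2×10⁻⁶ × 192.7 = 449 MPa (compressive).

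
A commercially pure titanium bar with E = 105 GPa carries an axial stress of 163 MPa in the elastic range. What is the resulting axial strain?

ε = σ/E = 163 / 105000 = 1.55×10⁻³.

1.55×10⁻³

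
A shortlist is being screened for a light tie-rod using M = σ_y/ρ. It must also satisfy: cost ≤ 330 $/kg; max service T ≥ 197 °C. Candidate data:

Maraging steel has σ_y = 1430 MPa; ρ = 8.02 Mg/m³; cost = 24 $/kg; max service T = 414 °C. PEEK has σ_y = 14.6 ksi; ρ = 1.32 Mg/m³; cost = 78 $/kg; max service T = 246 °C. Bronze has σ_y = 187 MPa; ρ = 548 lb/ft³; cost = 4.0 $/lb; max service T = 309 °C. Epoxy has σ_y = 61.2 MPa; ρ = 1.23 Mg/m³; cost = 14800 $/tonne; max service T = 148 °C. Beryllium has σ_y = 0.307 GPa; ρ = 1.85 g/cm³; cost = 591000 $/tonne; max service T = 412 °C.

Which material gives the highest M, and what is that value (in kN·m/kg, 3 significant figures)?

Screen on constraints: cost ≤ 330 $/kg; max service T ≥ 197 °C. Survivors: maraging steel, PEEK, bronze.
Putting every candidate on a common basis:
  maraging steel: σ_y = 1430 MPa, ρ = 8020 kg/m³
  PEEK: σ_y = 100.7 MPa, ρ = 1320 kg/m³
  bronze: σ_y = 187.0 MPa, ρ = 8778 kg/m³
  maraging steel: M = 178 kN·m/kg
  PEEK: M = 76.3 kN·m/kg
  bronze: M = 21.3 kN·m/kg
The maximum is for maraging steel.

maraging steel, M = 178 kN·m/kg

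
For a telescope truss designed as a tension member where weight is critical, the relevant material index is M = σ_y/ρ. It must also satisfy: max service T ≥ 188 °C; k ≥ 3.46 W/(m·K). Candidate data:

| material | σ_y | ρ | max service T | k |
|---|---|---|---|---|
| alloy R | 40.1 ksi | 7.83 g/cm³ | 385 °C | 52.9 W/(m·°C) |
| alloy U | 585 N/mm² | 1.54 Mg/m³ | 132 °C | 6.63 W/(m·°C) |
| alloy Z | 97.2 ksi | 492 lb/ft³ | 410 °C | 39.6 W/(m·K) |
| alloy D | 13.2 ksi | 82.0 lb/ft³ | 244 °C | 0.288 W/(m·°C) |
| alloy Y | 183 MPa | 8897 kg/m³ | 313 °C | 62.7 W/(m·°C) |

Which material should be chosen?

Screen on constraints: max service T ≥ 188 °C; k ≥ 3.46 W/(m·K). Survivors: alloy R, alloy Z, alloy Y.
Convert each candidate to consistent units, then evaluate M:
  alloy R: σ_y = 276.5 MPa, ρ = 7830 kg/m³
  alloy Z: σ_y = 670.2 MPa, ρ = 7881 kg/m³
  alloy Y: σ_y = 183.0 MPa, ρ = 8897 kg/m³
  alloy Z: M = 85.0 kN·m/kg
  alloy R: M = 35.3 kN·m/kg
  alloy Y: M = 20.6 kN·m/kg
Highest index: alloy Z.

alloy Z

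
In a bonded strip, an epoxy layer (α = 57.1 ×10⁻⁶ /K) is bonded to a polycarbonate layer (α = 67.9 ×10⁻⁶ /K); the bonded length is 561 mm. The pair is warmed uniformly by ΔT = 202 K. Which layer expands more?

polycarbonate

α(epoxy) = 57.1×10⁻⁶/K vs α(polycarbonate) = 67.9×10⁻⁶/K.
Higher α expands more for the same ΔT: polycarbonate.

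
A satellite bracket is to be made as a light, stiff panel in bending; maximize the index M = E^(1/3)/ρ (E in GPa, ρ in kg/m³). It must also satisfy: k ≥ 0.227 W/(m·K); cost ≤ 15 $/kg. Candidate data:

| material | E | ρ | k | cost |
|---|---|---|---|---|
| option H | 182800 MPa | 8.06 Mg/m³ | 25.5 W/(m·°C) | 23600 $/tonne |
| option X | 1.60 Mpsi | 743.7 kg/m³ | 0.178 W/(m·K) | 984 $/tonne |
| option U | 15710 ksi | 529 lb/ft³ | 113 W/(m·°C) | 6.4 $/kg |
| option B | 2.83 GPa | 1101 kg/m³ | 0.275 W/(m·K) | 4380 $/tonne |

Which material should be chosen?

Screen on constraints: k ≥ 0.227 W/(m·K); cost ≤ 15 $/kg. Survivors: option U, option B.
Normalizing units and computing the index:
  option U: E = 108.3 GPa, ρ = 8474 kg/m³
  option B: E = 2.830 GPa, ρ = 1101 kg/m³
  option B: M = 1.28×10⁻³
  option U: M = 0.563×10⁻³
The maximum is for option B.

option B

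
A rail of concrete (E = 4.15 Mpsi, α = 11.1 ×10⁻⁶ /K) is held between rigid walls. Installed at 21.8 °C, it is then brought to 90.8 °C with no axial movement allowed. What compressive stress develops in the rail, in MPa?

21.9 MPa

E = 4.15 Mpsi = 28.61 GPa.
ΔT = 69.00 K. Constrained thermal stress σ = E·α·ΔT = 28.61×10³ MPa × 11.1×10⁻⁶ × 69.00 = 21.9 MPa (compressive).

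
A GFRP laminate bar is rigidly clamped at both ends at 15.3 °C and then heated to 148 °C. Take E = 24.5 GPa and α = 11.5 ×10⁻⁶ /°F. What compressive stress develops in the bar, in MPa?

α = 11.5×10⁻⁶/°F × 9/5 = 20.7×10⁻⁶/K.
ΔT = 132.7 K. Constrained thermal stress σ = E·α·ΔT = 24.50×10³ MPa × 20.7×10⁻⁶ × 132.7 = 67.3 MPa (compressive).

67.3 MPa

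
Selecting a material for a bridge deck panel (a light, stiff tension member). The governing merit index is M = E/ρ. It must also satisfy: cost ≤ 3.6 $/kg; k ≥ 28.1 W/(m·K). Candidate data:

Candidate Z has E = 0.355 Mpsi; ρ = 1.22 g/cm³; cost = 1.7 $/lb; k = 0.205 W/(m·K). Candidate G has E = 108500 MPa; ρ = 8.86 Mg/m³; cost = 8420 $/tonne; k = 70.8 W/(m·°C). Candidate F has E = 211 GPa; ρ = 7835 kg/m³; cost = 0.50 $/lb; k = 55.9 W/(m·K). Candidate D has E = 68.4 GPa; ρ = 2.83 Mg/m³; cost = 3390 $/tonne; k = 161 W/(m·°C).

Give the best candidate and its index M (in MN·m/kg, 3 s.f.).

candidate F, M = 26.9 MN·m/kg

Screen on constraints: cost ≤ 3.6 $/kg; k ≥ 28.1 W/(m·K). Survivors: candidate F, candidate D.
Convert each candidate to consistent units, then evaluate M:
  candidate F: E = 211.0 GPa, ρ = 7835 kg/m³
  candidate D: E = 68.40 GPa, ρ = 2830 kg/m³
  candidate F: M = 26.9 MN·m/kg
  candidate D: M = 24.2 MN·m/kg
The maximum is for candidate F.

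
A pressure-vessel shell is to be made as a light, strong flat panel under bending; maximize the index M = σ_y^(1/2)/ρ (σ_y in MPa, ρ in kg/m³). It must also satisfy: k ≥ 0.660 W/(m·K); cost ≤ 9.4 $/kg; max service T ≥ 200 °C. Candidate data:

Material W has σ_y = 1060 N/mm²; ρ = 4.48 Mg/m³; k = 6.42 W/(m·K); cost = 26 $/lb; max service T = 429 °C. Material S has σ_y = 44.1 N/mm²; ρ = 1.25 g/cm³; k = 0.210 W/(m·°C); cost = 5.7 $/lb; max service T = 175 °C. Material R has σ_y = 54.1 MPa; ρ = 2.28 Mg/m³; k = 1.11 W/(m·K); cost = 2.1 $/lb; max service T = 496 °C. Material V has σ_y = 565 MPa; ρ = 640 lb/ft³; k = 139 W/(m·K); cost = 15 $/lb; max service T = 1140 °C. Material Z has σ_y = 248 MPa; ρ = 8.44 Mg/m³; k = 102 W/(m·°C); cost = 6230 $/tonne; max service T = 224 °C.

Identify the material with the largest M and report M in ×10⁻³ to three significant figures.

Screen on constraints: k ≥ 0.660 W/(m·K); cost ≤ 9.4 $/kg; max service T ≥ 200 °C. Survivors: material R, material Z.
Convert each candidate to consistent units, then evaluate M:
  material R: σ_y = 54.10 MPa, ρ = 2280 kg/m³
  material Z: σ_y = 248.0 MPa, ρ = 8440 kg/m³
  material R: M = 3.23×10⁻³
  material Z: M = 1.87×10⁻³
Highest index: material R.

material R, M = 3.23×10⁻³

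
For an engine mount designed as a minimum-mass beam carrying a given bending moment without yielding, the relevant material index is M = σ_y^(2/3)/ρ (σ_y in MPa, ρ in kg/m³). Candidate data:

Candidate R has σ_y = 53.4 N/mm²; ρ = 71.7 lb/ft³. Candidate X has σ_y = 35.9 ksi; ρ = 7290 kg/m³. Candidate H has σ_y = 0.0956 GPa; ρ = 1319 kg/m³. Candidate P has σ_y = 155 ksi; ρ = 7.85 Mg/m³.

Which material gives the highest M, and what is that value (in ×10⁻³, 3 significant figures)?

Convert each candidate to consistent units, then evaluate M:
  candidate R: σ_y = 53.40 MPa, ρ = 1149 kg/m³
  candidate X: σ_y = 247.5 MPa, ρ = 7290 kg/m³
  candidate H: σ_y = 95.60 MPa, ρ = 1319 kg/m³
  candidate P: σ_y = 1069 MPa, ρ = 7850 kg/m³
  candidate H: M = 15.9×10⁻³
  candidate P: M = 13.3×10⁻³
  candidate R: M = 12.3×10⁻³
  candidate X: M = 5.41×10⁻³
Candidate H has the largest M.

candidate H, M = 15.9×10⁻³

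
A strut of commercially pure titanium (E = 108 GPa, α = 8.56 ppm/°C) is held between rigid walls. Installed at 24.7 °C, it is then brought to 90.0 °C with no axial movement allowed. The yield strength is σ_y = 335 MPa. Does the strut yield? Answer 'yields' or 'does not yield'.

does not yield

ΔT = 65.30 K. Constrained thermal stress σ = E·α·ΔT = 108.0×10³ MPa × 8.56×10⁻⁶ × 65.30 = 60.4 MPa (compressive).
Compare to σ_y = 335 MPa: σ < σ_y, so it does not yield.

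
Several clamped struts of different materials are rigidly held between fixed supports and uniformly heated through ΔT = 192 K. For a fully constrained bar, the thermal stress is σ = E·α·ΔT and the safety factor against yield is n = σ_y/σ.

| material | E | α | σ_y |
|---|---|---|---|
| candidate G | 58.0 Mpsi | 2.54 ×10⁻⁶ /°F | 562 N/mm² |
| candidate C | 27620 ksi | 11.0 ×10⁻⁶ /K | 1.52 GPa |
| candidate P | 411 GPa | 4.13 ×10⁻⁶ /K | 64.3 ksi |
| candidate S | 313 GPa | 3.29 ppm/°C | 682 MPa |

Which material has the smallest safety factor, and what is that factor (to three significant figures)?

Per material, after unit conversion:
  candidate G: E = 399.9, α = 4.57, σ_y = 562.0 → σ = 351 MPa, n = 1.60
  candidate C: E = 190.4, α = 11.0, σ_y = 1520 → σ = 402 MPa, n = 3.78
  candidate P: E = 411.0, α = 4.13, σ_y = 443.3 → σ = 326 MPa, n = 1.36
  candidate S: E = 313.0, α = 3.29, σ_y = 682.0 → σ = 198 MPa, n = 3.45
Candidate P has the lowest safety factor, n = 1.36.

candidate P, n = 1.36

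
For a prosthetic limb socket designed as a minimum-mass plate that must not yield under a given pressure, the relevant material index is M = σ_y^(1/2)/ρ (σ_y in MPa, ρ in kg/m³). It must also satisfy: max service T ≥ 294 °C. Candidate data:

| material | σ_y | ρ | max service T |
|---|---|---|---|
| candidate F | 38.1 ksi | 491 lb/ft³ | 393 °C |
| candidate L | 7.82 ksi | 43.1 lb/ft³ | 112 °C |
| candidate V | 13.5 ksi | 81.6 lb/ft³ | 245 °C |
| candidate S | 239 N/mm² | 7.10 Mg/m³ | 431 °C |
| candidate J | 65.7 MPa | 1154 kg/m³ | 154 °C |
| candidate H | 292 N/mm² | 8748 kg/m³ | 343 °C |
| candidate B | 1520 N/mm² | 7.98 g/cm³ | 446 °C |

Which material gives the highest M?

candidate B

Screen on constraints: max service T ≥ 294 °C. Survivors: candidate F, candidate S, candidate H, candidate B.
Normalizing units and computing the index:
  candidate F: σ_y = 262.7 MPa, ρ = 7865 kg/m³
  candidate S: σ_y = 239.0 MPa, ρ = 7100 kg/m³
  candidate H: σ_y = 292.0 MPa, ρ = 8748 kg/m³
  candidate B: σ_y = 1520 MPa, ρ = 7980 kg/m³
  candidate B: M = 4.89×10⁻³
  candidate S: M = 2.18×10⁻³
  candidate F: M = 2.06×10⁻³
  candidate H: M = 1.95×10⁻³
Highest index: candidate B.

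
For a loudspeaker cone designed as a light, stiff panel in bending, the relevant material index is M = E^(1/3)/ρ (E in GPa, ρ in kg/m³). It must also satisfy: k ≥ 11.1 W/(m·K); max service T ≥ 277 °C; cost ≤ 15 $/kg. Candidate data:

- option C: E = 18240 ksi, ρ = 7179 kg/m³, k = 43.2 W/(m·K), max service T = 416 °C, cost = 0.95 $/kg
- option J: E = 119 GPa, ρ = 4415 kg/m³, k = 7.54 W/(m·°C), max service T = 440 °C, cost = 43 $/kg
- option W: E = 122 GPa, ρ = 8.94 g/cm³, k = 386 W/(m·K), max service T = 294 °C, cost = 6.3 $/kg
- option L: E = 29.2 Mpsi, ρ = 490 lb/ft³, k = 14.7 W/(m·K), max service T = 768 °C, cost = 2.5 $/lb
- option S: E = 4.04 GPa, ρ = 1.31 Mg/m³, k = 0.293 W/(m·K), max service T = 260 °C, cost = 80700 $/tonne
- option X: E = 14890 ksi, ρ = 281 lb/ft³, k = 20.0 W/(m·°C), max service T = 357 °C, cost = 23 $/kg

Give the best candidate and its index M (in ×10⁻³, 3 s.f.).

option L, M = 0.747×10⁻³

Screen on constraints: k ≥ 11.1 W/(m·K); max service T ≥ 277 °C; cost ≤ 15 $/kg. Survivors: option C, option W, option L.
In SI units:
  option C: E = 125.8 GPa, ρ = 7179 kg/m³
  option W: E = 122.0 GPa, ρ = 8940 kg/m³
  option L: E = 201.3 GPa, ρ = 7849 kg/m³
  option L: M = 0.747×10⁻³
  option C: M = 0.698×10⁻³
  option W: M = 0.555×10⁻³
Highest index: option L.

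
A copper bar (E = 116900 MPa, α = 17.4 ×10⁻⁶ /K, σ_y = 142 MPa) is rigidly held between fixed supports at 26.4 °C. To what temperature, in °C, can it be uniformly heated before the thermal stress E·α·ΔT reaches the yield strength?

96.2 °C

E = 116900 MPa = 116.9 GPa.
E·α·ΔT = 142.0 MPa ⇒ ΔT = 142.0 / (116.9×10³ × 17.4×10⁻⁶) = 69.81 K.
T = 26.4 + 69.81 = 96.21 °C.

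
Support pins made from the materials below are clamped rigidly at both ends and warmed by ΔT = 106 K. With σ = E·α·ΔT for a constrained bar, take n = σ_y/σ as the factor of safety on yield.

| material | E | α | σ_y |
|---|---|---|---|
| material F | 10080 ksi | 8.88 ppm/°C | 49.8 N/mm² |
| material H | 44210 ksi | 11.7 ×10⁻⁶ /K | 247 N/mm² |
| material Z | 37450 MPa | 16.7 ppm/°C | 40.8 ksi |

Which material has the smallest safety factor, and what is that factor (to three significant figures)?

Per material, after unit conversion:
  material F: E = 69.50, α = 8.88, σ_y = 49.80 → σ = 65.4 MPa, n = 0.761
  material H: E = 304.8, α = 11.7, σ_y = 247.0 → σ = 378 MPa, n = 0.653
  material Z: E = 37.45, α = 16.7, σ_y = 281.3 → σ = 66.3 MPa, n = 4.24
Material H has the lowest safety factor, n = 0.653.

material H, n = 0.653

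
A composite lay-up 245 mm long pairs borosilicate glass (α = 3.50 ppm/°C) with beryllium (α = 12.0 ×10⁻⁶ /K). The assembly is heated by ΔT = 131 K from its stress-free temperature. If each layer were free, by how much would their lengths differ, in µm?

Δα = |3.50 − 12.0|×10⁻⁶/K = 8.50×10⁻⁶/K.
ΔL_mismatch = Δα·L·ΔT = 8.50×10⁻⁶ × 245.0 mm × 131.0 K = 273 µm.

273 µm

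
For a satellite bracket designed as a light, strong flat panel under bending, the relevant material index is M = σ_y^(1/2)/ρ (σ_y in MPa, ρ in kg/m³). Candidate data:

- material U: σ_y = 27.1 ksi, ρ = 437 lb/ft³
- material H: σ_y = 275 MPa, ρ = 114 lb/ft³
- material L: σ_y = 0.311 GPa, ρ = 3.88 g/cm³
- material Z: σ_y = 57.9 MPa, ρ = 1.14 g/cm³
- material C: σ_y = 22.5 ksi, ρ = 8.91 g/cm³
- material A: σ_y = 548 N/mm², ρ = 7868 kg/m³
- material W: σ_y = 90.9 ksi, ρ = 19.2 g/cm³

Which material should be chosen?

material H

Convert each candidate to consistent units, then evaluate M:
  material U: σ_y = 186.8 MPa, ρ = 7000 kg/m³
  material H: σ_y = 275.0 MPa, ρ = 1826 kg/m³
  material L: σ_y = 311.0 MPa, ρ = 3880 kg/m³
  material Z: σ_y = 57.90 MPa, ρ = 1140 kg/m³
  material C: σ_y = 155.1 MPa, ρ = 8910 kg/m³
  material A: σ_y = 548.0 MPa, ρ = 7868 kg/m³
  material W: σ_y = 626.7 MPa, ρ = 19200 kg/m³
  material H: M = 9.08×10⁻³
  material Z: M = 6.67×10⁻³
  material L: M = 4.55×10⁻³
  material A: M = 2.98×10⁻³
  material U: M = 1.95×10⁻³
  material C: M = 1.40×10⁻³
  material W: M = 1.30×10⁻³
Highest index: material H.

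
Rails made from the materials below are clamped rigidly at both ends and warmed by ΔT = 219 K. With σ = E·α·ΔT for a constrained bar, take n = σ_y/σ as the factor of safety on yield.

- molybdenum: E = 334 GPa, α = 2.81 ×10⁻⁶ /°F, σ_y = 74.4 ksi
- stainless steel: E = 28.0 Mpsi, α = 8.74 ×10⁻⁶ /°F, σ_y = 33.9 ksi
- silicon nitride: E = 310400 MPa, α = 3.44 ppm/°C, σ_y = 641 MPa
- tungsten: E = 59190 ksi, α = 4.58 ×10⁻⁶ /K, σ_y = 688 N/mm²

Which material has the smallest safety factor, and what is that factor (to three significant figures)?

stainless steel, n = 0.351

Per material, after unit conversion:
  molybdenum: E = 334.0, α = 5.06, σ_y = 513.0 → σ = 370 MPa, n = 1.39
  stainless steel: E = 193.1, α = 15.7, σ_y = 233.7 → σ = 665 MPa, n = 0.351
  silicon nitride: E = 310.4, α = 3.44, σ_y = 641.0 → σ = 234 MPa, n = 2.74
  tungsten: E = 408.1, α = 4.58, σ_y = 688.0 → σ = 409 MPa, n = 1.68
The minimum is stainless steel at n = 0.351.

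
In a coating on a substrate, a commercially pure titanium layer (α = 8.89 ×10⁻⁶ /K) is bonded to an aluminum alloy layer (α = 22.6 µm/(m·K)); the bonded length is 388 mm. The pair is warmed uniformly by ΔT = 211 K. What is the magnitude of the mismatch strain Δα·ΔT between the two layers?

Δα = |8.89 − 22.6|×10⁻⁶/K = 13.7×10⁻⁶/K.
Mismatch strain = Δα·ΔT = 13.7×10⁻⁶ × 211.0 = 2.89×10⁻³.

2.89×10⁻³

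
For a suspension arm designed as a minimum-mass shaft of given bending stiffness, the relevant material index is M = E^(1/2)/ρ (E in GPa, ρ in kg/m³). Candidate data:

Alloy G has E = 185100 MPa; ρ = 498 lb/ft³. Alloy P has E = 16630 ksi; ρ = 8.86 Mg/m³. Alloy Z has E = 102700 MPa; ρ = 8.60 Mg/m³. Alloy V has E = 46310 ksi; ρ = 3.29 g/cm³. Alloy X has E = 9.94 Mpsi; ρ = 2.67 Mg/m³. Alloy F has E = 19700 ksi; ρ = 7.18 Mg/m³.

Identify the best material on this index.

Putting every candidate on a common basis:
  alloy G: E = 185.1 GPa, ρ = 7977 kg/m³
  alloy P: E = 114.7 GPa, ρ = 8860 kg/m³
  alloy Z: E = 102.7 GPa, ρ = 8600 kg/m³
  alloy V: E = 319.3 GPa, ρ = 3290 kg/m³
  alloy X: E = 68.53 GPa, ρ = 2670 kg/m³
  alloy F: E = 135.8 GPa, ρ = 7180 kg/m³
  alloy V: M = 5.43×10⁻³
  alloy X: M = 3.10×10⁻³
  alloy G: M = 1.71×10⁻³
  alloy F: M = 1.62×10⁻³
  alloy P: M = 1.21×10⁻³
  alloy Z: M = 1.18×10⁻³
Highest index: alloy V.

alloy V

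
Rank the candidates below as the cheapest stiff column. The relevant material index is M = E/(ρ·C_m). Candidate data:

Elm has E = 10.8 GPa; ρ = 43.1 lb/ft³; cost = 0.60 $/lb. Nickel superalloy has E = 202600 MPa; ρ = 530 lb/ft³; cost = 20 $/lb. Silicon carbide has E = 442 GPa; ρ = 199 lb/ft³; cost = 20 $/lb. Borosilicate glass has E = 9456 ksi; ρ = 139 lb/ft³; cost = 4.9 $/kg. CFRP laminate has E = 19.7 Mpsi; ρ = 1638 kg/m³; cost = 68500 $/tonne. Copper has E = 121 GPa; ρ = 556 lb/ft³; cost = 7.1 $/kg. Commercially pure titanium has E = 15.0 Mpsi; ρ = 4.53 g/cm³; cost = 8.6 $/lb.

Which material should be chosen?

elm

After converting to SI:
  elm: E = 10.80 GPa, ρ = 690.4 kg/m³, cost = 1.323 $/kg
  nickel superalloy: E = 202.6 GPa, ρ = 8490 kg/m³, cost = 44.09 $/kg
  silicon carbide: E = 442.0 GPa, ρ = 3188 kg/m³, cost = 44.09 $/kg
  borosilicate glass: E = 65.20 GPa, ρ = 2227 kg/m³, cost = 4.900 $/kg
  CFRP laminate: E = 135.8 GPa, ρ = 1638 kg/m³, cost = 68.50 $/kg
  copper: E = 121.0 GPa, ρ = 8906 kg/m³, cost = 7.100 $/kg
  commercially pure titanium: E = 103.4 GPa, ρ = 4530 kg/m³, cost = 18.96 $/kg
  elm: M = 11.8 MN·m per $
  borosilicate glass: M = 5.98 MN·m per $
  silicon carbide: M = 3.14 MN·m per $
  copper: M = 1.91 MN·m per $
  CFRP laminate: M = 1.21 MN·m per $
  commercially pure titanium: M = 1.20 MN·m per $
  nickel superalloy: M = 0.541 MN·m per $
Highest index: elm.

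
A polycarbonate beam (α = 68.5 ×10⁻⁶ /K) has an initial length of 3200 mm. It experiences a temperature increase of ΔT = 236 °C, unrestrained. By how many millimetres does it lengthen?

ΔL = α·L₀·ΔT = 68.5×10⁻⁶ × 3200 mm × 236.0 K = 51.7 mm.

51.7 mm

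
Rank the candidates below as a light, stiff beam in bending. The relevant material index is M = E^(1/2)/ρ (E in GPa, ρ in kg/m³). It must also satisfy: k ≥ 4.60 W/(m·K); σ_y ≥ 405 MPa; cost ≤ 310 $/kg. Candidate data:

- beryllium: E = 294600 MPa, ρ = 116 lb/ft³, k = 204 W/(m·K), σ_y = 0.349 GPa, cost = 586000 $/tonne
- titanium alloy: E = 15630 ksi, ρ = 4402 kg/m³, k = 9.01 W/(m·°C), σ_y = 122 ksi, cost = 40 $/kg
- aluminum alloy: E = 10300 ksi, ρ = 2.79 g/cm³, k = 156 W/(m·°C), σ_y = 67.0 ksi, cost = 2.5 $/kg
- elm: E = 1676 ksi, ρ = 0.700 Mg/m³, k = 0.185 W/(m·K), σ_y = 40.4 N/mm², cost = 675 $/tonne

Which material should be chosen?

Screen on constraints: k ≥ 4.60 W/(m·K); σ_y ≥ 405 MPa; cost ≤ 310 $/kg. Survivors: titanium alloy, aluminum alloy.
In SI units:
  titanium alloy: E = 107.8 GPa, ρ = 4402 kg/m³
  aluminum alloy: E = 71.02 GPa, ρ = 2790 kg/m³
  aluminum alloy: M = 3.02×10⁻³
  titanium alloy: M = 2.36×10⁻³
The maximum is for aluminum alloy.

aluminum alloy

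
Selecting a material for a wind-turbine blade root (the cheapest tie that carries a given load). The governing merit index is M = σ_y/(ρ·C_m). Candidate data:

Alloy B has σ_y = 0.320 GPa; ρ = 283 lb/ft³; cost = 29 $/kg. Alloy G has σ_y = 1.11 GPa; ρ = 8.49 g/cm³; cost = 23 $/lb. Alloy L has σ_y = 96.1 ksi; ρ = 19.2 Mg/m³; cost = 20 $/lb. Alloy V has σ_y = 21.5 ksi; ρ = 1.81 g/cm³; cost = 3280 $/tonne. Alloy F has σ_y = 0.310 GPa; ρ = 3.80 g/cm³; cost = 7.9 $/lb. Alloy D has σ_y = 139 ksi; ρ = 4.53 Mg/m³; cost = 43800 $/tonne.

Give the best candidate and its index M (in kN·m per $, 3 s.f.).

alloy V, M = 25.0 kN·m per $

Normalizing units and computing the index:
  alloy B: σ_y = 320.0 MPa, ρ = 4533 kg/m³, cost = 29.00 $/kg
  alloy G: σ_y = 1110 MPa, ρ = 8490 kg/m³, cost = 50.71 $/kg
  alloy L: σ_y = 662.6 MPa, ρ = 19200 kg/m³, cost = 44.09 $/kg
  alloy V: σ_y = 148.2 MPa, ρ = 1810 kg/m³, cost = 3.280 $/kg
  alloy F: σ_y = 310.0 MPa, ρ = 3800 kg/m³, cost = 17.42 $/kg
  alloy D: σ_y = 958.4 MPa, ρ = 4530 kg/m³, cost = 43.80 $/kg
  alloy V: M = 25.0 kN·m per $
  alloy D: M = 4.83 kN·m per $
  alloy F: M = 4.68 kN·m per $
  alloy G: M = 2.58 kN·m per $
  alloy B: M = 2.43 kN·m per $
  alloy L: M = 0.783 kN·m per $
Highest index: alloy V.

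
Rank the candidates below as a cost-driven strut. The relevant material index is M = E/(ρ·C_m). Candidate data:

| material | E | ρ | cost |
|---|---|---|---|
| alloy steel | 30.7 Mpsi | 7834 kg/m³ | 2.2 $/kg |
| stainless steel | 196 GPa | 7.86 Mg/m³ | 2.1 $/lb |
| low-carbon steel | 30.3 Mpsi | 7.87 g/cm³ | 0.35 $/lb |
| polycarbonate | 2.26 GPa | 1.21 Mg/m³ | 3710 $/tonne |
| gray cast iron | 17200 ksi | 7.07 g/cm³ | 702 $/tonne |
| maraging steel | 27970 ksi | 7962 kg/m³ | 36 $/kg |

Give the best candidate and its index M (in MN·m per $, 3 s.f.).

low-carbon steel, M = 34.4 MN·m per $

Normalizing units and computing the index:
  alloy steel: E = 211.7 GPa, ρ = 7834 kg/m³, cost = 2.200 $/kg
  stainless steel: E = 196.0 GPa, ρ = 7860 kg/m³, cost = 4.630 $/kg
  low-carbon steel: E = 208.9 GPa, ρ = 7870 kg/m³, cost = 0.7716 $/kg
  polycarbonate: E = 2.260 GPa, ρ = 1210 kg/m³, cost = 3.710 $/kg
  gray cast iron: E = 118.6 GPa, ρ = 7070 kg/m³, cost = 0.7020 $/kg
  maraging steel: E = 192.8 GPa, ρ = 7962 kg/m³, cost = 36.00 $/kg
  low-carbon steel: M = 34.4 MN·m per $
  gray cast iron: M = 23.9 MN·m per $
  alloy steel: M = 12.3 MN·m per $
  stainless steel: M = 5.39 MN·m per $
  maraging steel: M = 0.673 MN·m per $
  polycarbonate: M = 0.503 MN·m per $
Low-carbon steel ranks first.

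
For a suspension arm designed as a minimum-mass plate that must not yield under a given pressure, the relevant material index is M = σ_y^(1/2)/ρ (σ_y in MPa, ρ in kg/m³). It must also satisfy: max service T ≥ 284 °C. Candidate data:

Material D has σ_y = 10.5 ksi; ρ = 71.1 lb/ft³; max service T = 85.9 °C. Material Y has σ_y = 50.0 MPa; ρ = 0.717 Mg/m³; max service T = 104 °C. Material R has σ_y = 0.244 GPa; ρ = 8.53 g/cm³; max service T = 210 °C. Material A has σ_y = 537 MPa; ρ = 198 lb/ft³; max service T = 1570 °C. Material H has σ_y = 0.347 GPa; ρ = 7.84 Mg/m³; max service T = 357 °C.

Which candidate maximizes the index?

Screen on constraints: max service T ≥ 284 °C. Survivors: material A, material H.
Putting every candidate on a common basis:
  material A: σ_y = 537.0 MPa, ρ = 3172 kg/m³
  material H: σ_y = 347.0 MPa, ρ = 7840 kg/m³
  material A: M = 7.31×10⁻³
  material H: M = 2.38×10⁻³
Highest index: material A.

material A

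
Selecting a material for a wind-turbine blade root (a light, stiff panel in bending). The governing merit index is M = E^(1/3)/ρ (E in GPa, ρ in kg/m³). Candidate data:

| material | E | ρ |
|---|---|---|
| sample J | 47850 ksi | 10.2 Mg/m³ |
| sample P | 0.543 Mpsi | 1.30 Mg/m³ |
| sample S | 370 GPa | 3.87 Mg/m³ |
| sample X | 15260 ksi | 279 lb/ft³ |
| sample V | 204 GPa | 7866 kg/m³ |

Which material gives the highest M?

In SI units:
  sample J: E = 329.9 GPa, ρ = 10200 kg/m³
  sample P: E = 3.744 GPa, ρ = 1300 kg/m³
  sample S: E = 370.0 GPa, ρ = 3870 kg/m³
  sample X: E = 105.2 GPa, ρ = 4469 kg/m³
  sample V: E = 204.0 GPa, ρ = 7866 kg/m³
  sample S: M = 1.86×10⁻³
  sample P: M = 1.19×10⁻³
  sample X: M = 1.06×10⁻³
  sample V: M = 0.748×10⁻³
  sample J: M = 0.677×10⁻³
Sample S ranks first.

sample S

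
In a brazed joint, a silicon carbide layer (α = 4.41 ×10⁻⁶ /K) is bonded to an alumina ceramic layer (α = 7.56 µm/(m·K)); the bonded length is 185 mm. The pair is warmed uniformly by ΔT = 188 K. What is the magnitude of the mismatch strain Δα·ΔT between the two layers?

Δα = |4.41 − 7.56|×10⁻⁶/K = 3.15×10⁻⁶/K.
Mismatch strain = Δα·ΔT = 3.15×10⁻⁶ × 188.0 = 5.92×10⁻⁴.

5.92×10⁻⁴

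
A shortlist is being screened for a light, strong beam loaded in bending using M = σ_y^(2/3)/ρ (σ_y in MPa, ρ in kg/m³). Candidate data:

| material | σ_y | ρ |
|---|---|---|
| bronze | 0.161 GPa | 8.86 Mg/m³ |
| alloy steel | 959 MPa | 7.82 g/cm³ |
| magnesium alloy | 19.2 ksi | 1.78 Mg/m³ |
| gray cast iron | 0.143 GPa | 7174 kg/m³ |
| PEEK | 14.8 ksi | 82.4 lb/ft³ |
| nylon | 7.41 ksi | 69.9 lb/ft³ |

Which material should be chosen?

In SI units:
  bronze: σ_y = 161.0 MPa, ρ = 8860 kg/m³
  alloy steel: σ_y = 959.0 MPa, ρ = 7820 kg/m³
  magnesium alloy: σ_y = 132.4 MPa, ρ = 1780 kg/m³
  gray cast iron: σ_y = 143.0 MPa, ρ = 7174 kg/m³
  PEEK: σ_y = 102.0 MPa, ρ = 1320 kg/m³
  nylon: σ_y = 51.09 MPa, ρ = 1120 kg/m³
  PEEK: M = 16.5×10⁻³
  magnesium alloy: M = 14.6×10⁻³
  alloy steel: M = 12.4×10⁻³
  nylon: M = 12.3×10⁻³
  gray cast iron: M = 3.81×10⁻³
  bronze: M = 3.34×10⁻³
PEEK has the largest M.

PEEK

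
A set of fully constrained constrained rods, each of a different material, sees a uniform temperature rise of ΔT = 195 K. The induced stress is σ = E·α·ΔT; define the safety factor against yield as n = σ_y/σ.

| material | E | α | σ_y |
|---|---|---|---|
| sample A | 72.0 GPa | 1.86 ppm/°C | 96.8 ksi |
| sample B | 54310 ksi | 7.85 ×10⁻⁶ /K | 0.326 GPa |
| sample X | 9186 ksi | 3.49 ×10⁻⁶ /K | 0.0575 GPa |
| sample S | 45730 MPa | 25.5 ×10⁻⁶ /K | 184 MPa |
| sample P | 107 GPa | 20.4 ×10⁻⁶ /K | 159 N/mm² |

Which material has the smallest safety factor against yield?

sample P

In consistent units (E in GPa, α in ×10⁻⁶/K, σ_y in MPa):
  sample A: E = 72.00, α = 1.86, σ_y = 667.4 → σ = 26.1 MPa, n = 25.6
  sample B: E = 374.5, α = 7.85, σ_y = 326.0 → σ = 573 MPa, n = 0.569
  sample X: E = 63.34, α = 3.49, σ_y = 57.50 → σ = 43.1 MPa, n = 1.33
  sample S: E = 45.73, α = 25.5, σ_y = 184.0 → σ = 227 MPa, n = 0.809
  sample P: E = 107.0, α = 20.4, σ_y = 159.0 → σ = 426 MPa, n = 0.374
Sample P has the lowest safety factor, n = 0.374.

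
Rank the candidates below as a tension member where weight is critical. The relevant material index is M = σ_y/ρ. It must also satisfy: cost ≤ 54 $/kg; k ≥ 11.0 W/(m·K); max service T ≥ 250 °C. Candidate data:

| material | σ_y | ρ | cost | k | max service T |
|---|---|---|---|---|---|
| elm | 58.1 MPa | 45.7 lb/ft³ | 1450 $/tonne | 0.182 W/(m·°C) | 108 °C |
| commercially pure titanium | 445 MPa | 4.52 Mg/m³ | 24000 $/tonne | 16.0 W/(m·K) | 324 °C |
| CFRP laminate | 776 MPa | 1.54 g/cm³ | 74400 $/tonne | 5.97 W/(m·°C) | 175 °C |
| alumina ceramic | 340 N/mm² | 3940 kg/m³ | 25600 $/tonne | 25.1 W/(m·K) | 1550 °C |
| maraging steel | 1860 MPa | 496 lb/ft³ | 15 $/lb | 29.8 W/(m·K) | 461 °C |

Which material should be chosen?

Screen on constraints: cost ≤ 54 $/kg; k ≥ 11.0 W/(m·K); max service T ≥ 250 °C. Survivors: commercially pure titanium, alumina ceramic, maraging steel.
Normalizing units and computing the index:
  commercially pure titanium: σ_y = 445.0 MPa, ρ = 4520 kg/m³
  alumina ceramic: σ_y = 340.0 MPa, ρ = 3940 kg/m³
  maraging steel: σ_y = 1860 MPa, ρ = 7945 kg/m³
  maraging steel: M = 234 kN·m/kg
  commercially pure titanium: M = 98.5 kN·m/kg
  alumina ceramic: M = 86.3 kN·m/kg
The maximum is for maraging steel.

maraging steel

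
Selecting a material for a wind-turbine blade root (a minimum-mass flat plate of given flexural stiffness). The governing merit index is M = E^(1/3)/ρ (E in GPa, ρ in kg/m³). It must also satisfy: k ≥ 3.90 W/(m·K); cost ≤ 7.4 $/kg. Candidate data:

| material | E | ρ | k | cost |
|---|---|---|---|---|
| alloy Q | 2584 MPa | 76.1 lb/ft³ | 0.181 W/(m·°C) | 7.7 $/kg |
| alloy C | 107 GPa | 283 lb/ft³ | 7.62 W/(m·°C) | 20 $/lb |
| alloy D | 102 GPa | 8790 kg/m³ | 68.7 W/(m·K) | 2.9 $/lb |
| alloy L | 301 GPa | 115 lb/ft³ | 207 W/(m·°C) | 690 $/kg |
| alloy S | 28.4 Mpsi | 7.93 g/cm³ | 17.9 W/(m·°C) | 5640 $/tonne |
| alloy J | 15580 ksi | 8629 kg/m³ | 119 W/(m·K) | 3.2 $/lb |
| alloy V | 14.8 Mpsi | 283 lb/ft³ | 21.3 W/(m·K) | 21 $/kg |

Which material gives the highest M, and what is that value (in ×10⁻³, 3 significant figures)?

alloy S, M = 0.732×10⁻³

Screen on constraints: k ≥ 3.90 W/(m·K); cost ≤ 7.4 $/kg. Survivors: alloy D, alloy S, alloy J.
Convert each candidate to consistent units, then evaluate M:
  alloy D: E = 102.0 GPa, ρ = 8790 kg/m³
  alloy S: E = 195.8 GPa, ρ = 7930 kg/m³
  alloy J: E = 107.4 GPa, ρ = 8629 kg/m³
  alloy S: M = 0.732×10⁻³
  alloy J: M = 0.551×10⁻³
  alloy D: M = 0.532×10⁻³
The maximum is for alloy S.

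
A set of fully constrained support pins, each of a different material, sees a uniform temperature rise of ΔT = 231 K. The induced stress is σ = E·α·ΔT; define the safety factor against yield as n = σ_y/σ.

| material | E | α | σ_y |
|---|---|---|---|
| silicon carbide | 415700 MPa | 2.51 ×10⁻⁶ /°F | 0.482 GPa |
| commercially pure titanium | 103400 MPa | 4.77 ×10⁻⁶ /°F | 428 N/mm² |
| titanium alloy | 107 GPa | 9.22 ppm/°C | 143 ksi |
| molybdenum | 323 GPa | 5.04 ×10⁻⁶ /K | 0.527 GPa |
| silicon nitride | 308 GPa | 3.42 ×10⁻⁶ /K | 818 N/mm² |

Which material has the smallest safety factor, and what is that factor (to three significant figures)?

silicon carbide, n = 1.11

With everything in SI (GPa, ×10⁻⁶/K, MPa):
  silicon carbide: E = 415.7, α = 4.52, σ_y = 482.0 → σ = 434 MPa, n = 1.11
  commercially pure titanium: E = 103.4, α = 8.59, σ_y = 428.0 → σ = 205 MPa, n = 2.09
  titanium alloy: E = 107.0, α = 9.22, σ_y = 986.0 → σ = 228 MPa, n = 4.33
  molybdenum: E = 323.0, α = 5.04, σ_y = 527.0 → σ = 376 MPa, n = 1.40
  silicon nitride: E = 308.0, α = 3.42, σ_y = 818.0 → σ = 243 MPa, n = 3.36
Smallest n: silicon carbide with n = 1.11.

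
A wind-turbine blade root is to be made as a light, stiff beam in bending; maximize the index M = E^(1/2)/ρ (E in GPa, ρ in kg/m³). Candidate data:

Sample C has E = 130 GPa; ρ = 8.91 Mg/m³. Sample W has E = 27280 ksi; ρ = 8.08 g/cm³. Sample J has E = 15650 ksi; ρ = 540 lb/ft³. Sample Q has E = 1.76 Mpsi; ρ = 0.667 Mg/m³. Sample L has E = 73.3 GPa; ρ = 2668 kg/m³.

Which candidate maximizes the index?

sample Q

Normalizing units and computing the index:
  sample C: E = 130.0 GPa, ρ = 8910 kg/m³
  sample W: E = 188.1 GPa, ρ = 8080 kg/m³
  sample J: E = 107.9 GPa, ρ = 8650 kg/m³
  sample Q: E = 12.13 GPa, ρ = 667.0 kg/m³
  sample L: E = 73.30 GPa, ρ = 2668 kg/m³
  sample Q: M = 5.22×10⁻³
  sample L: M = 3.21×10⁻³
  sample W: M = 1.70×10⁻³
  sample C: M = 1.28×10⁻³
  sample J: M = 1.20×10⁻³
Sample Q has the largest M.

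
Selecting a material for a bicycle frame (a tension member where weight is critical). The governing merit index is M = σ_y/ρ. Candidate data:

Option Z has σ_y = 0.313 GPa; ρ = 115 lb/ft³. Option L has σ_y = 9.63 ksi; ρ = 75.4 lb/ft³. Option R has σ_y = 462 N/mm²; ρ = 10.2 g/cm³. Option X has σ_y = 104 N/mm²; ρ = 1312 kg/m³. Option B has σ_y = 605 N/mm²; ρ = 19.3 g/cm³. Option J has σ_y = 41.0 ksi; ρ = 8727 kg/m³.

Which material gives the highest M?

In SI units:
  option Z: σ_y = 313.0 MPa, ρ = 1842 kg/m³
  option L: σ_y = 66.40 MPa, ρ = 1208 kg/m³
  option R: σ_y = 462.0 MPa, ρ = 10200 kg/m³
  option X: σ_y = 104.0 MPa, ρ = 1312 kg/m³
  option B: σ_y = 605.0 MPa, ρ = 19300 kg/m³
  option J: σ_y = 282.7 MPa, ρ = 8727 kg/m³
  option Z: M = 170 kN·m/kg
  option X: M = 79.3 kN·m/kg
  option L: M = 55.0 kN·m/kg
  option R: M = 45.3 kN·m/kg
  option J: M = 32.4 kN·m/kg
  option B: M = 31.3 kN·m/kg
Highest index: option Z.

option Z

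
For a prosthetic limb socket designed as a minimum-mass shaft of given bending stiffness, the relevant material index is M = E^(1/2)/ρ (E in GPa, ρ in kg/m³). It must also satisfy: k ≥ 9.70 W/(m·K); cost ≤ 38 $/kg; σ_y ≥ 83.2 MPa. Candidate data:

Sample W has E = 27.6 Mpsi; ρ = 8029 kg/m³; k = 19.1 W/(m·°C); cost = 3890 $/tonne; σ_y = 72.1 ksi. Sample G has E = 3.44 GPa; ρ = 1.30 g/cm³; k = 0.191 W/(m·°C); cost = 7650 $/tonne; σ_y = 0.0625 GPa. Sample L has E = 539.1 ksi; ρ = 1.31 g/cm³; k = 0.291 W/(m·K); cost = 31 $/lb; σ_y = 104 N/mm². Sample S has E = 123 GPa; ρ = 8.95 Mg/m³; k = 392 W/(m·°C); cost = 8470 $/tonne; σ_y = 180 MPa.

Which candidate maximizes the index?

sample W

Screen on constraints: k ≥ 9.70 W/(m·K); cost ≤ 38 $/kg; σ_y ≥ 83.2 MPa. Survivors: sample W, sample S.
In SI units:
  sample W: E = 190.3 GPa, ρ = 8029 kg/m³
  sample S: E = 123.0 GPa, ρ = 8950 kg/m³
  sample W: M = 1.72×10⁻³
  sample S: M = 1.24×10⁻³
Sample W has the largest M.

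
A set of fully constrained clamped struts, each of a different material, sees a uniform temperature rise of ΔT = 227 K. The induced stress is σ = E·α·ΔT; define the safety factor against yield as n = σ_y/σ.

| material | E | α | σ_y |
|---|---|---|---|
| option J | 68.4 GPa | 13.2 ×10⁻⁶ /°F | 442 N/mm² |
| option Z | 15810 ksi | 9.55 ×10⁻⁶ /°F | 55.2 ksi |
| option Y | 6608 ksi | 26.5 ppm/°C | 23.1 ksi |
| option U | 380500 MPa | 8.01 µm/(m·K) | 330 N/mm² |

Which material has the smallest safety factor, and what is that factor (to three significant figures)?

With everything in SI (GPa, ×10⁻⁶/K, MPa):
  option J: E = 68.40, α = 23.8, σ_y = 442.0 → σ = 369 MPa, n = 1.20
  option Z: E = 109.0, α = 17.2, σ_y = 380.6 → σ = 425 MPa, n = 0.895
  option Y: E = 45.56, α = 26.5, σ_y = 159.3 → σ = 274 MPa, n = 0.581
  option U: E = 380.5, α = 8.01, σ_y = 330.0 → σ = 692 MPa, n = 0.477
Smallest n: option U with n = 0.477.

option U, n = 0.477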